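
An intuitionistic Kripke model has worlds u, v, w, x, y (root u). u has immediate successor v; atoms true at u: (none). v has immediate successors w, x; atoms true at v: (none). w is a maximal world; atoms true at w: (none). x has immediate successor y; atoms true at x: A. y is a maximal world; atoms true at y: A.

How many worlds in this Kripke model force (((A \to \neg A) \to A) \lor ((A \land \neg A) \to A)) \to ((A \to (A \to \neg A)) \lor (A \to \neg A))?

u: does not force it — u \nVdash (((A \to \neg A) \to A) \lor ((A \land \neg A) \to A)) \to ((A \to (A \to \neg A)) \lor (A \to \neg A)): already at u itself, u \Vdash ((A \to \neg A) \to A) \lor ((A \land \neg A) \to A) but u \nVdash (A \to (A \to \neg A)) \lor (A \to \neg A).
v: does not force it.
w: forces it.
x: does not force it.
y: does not force it.
Worlds forcing the formula: {w}.

1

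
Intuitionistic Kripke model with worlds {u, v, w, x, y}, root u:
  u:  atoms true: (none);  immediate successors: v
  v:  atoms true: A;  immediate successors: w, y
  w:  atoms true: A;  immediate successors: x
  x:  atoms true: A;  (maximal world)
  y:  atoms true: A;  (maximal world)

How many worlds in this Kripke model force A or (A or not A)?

4

u: does not force it — u does not force A or (A or not A): neither disjunct is forced at u.
v: forces it.
w: forces it.
x: forces it.
y: forces it.
Worlds forcing the formula: {v, w, x, y}.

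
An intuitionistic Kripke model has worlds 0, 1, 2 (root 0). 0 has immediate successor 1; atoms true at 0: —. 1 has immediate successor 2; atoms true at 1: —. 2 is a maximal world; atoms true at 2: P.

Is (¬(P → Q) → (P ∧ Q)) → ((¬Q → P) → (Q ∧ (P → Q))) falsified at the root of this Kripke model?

No

0 ⊩ (¬(P → Q) → (P ∧ Q)) → ((¬Q → P) → (Q ∧ (P → Q))) vacuously: no world accessible from 0 forces the antecedent ¬(P → Q) → (P ∧ Q).
So the root 0 forces (¬(P → Q) → (P ∧ Q)) → ((¬Q → P) → (Q ∧ (P → Q))); the model is not a countermodel.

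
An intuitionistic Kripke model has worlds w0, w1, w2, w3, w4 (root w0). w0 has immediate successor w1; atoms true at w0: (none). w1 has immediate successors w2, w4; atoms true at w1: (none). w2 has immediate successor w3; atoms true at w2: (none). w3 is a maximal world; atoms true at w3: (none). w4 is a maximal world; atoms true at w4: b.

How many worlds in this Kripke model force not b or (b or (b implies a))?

3

w0: does not force it — w0 does not force not b or (b or (b implies a)): neither disjunct is forced at w0.
w1: does not force it — w1 does not force not b or (b or (b implies a)): neither disjunct is forced at w1.
w2: forces it.
w3: forces it.
w4: forces it.
Worlds forcing the formula: {w2, w3, w4}.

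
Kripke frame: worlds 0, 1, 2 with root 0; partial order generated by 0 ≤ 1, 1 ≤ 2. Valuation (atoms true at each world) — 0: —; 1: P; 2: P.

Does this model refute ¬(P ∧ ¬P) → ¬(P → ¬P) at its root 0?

0 ⊩ ¬(P ∧ ¬P) → ¬(P → ¬P): every world accessible from 0 that forces ¬(P ∧ ¬P) (namely 0, 1, 2) also forces ¬(P → ¬P).
So the root 0 forces ¬(P ∧ ¬P) → ¬(P → ¬P); the model is not a countermodel.

No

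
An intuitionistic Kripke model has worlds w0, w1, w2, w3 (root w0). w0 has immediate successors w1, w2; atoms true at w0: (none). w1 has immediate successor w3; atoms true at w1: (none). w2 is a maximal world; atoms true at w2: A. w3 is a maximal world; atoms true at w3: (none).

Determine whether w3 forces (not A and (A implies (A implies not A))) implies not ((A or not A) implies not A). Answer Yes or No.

No

w3 does not force (not A and (A implies (A implies not A))) implies not ((A or not A) implies not A): already at w3 itself, w3 forces not A and (A implies (A implies not A)) but w3 does not force not ((A or not A) implies not A).
w3 does not force not ((A or not A) implies not A) since w3 is accessible from w3 and w3 forces (A or not A) implies not A.
w3 forces (A or not A) implies not A: every world accessible from w3 that forces A or not A (namely w3) also forces not A.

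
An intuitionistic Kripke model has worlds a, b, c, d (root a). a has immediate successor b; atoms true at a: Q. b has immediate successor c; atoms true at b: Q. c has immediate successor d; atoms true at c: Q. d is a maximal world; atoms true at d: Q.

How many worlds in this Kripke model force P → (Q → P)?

4

a: forces it.
b: forces it.
c: forces it.
d: forces it.
Worlds forcing the formula: {a, b, c, d}.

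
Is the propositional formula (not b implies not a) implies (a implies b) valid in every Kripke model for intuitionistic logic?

This is the converse of contraposition, which is not intuitionistically valid.
A Kripke countermodel: worlds 0, 1; order generated by 0 <= 1; atoms true at each world — 0:{a}; 1:{a,b}.
0 does not force (not b implies not a) implies (a implies b): already at 0 itself, 0 forces not b implies not a but 0 does not force a implies b.
0 does not force a implies b: already at 0 itself, 0 forces a but 0 does not force b.
0 lacks atom b, so 0 does not force b.
So the root 0 does not force the formula.

No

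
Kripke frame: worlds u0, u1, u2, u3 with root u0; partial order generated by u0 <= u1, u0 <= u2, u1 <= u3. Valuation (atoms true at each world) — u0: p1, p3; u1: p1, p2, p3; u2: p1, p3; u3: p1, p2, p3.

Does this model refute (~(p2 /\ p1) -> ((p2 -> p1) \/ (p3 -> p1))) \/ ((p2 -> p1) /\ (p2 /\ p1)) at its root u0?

No

u0 ||- (~(p2 /\ p1) -> ((p2 -> p1) \/ (p3 -> p1))) \/ ((p2 -> p1) /\ (p2 /\ p1)) via the disjunct ~(p2 /\ p1) -> ((p2 -> p1) \/ (p3 -> p1)).
So the root u0 forces (~(p2 /\ p1) -> ((p2 -> p1) \/ (p3 -> p1))) \/ ((p2 -> p1) /\ (p2 /\ p1)); the model is not a countermodel.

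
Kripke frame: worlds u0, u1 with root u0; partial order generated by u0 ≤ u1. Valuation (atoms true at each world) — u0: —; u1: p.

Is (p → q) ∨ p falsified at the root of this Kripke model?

u0 ⊮ (p → q) ∨ p: neither disjunct is forced at u0.
u0 ⊮ p → q: at the accessible world u1, u1 ⊩ p but u1 ⊮ q.
u1 lacks atom q, so u1 ⊮ q.
So the root u0 does not force (p → q) ∨ p; the model is a countermodel.

Yes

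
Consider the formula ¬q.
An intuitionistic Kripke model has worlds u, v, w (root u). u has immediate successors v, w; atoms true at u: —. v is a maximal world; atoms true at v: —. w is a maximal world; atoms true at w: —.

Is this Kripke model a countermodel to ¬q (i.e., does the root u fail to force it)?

u ⊩ ¬q: no world accessible from u forces q.
So the root u forces ¬q; the model is not a countermodel.

No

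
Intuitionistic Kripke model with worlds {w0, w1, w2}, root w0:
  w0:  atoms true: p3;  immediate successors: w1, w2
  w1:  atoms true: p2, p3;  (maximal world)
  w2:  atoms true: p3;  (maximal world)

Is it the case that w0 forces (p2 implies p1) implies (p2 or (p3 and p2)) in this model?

No

w0 does not force (p2 implies p1) implies (p2 or (p3 and p2)): at the accessible world w2, w2 forces p2 implies p1 but w2 does not force p2 or (p3 and p2).
w2 does not force p2 or (p3 and p2): neither disjunct is forced at w2.
w2 lacks atom p2, so w2 does not force p2.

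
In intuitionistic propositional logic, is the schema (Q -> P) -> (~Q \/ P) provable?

No

This is the material-implication-as-disjunction principle, which is not intuitionistically valid.
A Kripke countermodel: worlds 0, 1; order generated by 0 <= 1; atoms true at each world — 0:{}; 1:{P,Q}.
0 ||-/- (Q -> P) -> (~Q \/ P): already at 0 itself, 0 ||- Q -> P but 0 ||-/- ~Q \/ P.
0 ||-/- ~Q \/ P: neither disjunct is forced at 0.
0 ||-/- ~Q since 1 is accessible from 0 and 1 ||- Q.
So the root 0 does not force the formula.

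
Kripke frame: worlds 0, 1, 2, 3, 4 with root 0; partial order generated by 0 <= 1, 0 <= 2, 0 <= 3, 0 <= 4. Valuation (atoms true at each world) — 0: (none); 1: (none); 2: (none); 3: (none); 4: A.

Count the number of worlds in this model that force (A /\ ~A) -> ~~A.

5

0: forces it.
1: forces it.
2: forces it.
3: forces it.
4: forces it.
Worlds forcing the formula: {0, 1, 2, 3, 4}.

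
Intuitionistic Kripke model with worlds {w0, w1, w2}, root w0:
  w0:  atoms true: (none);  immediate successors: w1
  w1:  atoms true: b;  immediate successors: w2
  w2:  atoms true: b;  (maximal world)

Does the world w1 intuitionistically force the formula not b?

No

w1 does not force not b since w1 is accessible from w1 and w1 forces b.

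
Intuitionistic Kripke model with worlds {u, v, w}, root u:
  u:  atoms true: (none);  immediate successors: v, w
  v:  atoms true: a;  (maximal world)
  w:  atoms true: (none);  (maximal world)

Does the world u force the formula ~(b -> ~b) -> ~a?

u ||- ~(b -> ~b) -> ~a vacuously: no world accessible from u forces the antecedent ~(b -> ~b).

Yes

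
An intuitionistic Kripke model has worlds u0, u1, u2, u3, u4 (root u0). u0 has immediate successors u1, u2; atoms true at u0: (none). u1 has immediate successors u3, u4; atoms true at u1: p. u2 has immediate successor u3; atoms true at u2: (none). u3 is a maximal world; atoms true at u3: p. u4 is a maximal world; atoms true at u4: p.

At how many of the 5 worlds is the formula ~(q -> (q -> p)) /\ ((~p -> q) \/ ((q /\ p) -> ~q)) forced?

u0: does not force it — u0 ||-/- ~(q -> (q -> p)) /\ ((~p -> q) \/ ((q /\ p) -> ~q)) since u0 fails ~(q -> (q -> p)).
u1: does not force it.
u2: does not force it.
u3: does not force it.
u4: does not force it.
Worlds forcing the formula: { }.

0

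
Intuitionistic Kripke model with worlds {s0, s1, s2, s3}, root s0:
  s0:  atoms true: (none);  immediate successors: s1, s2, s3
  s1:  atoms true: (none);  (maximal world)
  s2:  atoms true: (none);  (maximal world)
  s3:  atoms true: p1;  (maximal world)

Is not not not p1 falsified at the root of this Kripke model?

s0 does not force not not not p1 since s3 is accessible from s0 and s3 forces not not p1.
s3 forces not not p1: no world accessible from s3 forces not p1.
So the root s0 does not force not not not p1; the model is a countermodel.

Yes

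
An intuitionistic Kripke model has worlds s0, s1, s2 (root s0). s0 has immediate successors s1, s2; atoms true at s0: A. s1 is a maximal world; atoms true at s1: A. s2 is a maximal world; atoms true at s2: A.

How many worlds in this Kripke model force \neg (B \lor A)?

0

s0: does not force it — s0 \nVdash \neg (B \lor A) since s0 is accessible from s0 and s0 \Vdash B \lor A.
s1: does not force it — s1 \nVdash \neg (B \lor A) since s1 is accessible from s1 and s1 \Vdash B \lor A.
s2: does not force it.
Worlds forcing the formula: { }.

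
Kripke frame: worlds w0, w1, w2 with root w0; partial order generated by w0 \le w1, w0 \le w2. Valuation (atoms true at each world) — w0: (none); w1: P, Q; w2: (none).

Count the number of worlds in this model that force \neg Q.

1

w0: does not force it — w0 \nVdash \neg Q since w1 is accessible from w0 and w1 \Vdash Q.
w1: does not force it.
w2: forces it.
Worlds forcing the formula: {w2}.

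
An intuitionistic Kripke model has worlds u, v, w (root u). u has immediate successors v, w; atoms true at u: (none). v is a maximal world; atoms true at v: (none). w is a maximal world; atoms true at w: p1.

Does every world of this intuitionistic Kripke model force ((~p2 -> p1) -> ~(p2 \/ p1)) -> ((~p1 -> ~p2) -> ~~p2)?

Not every world: u ||-/- ((~p2 -> p1) -> ~(p2 \/ p1)) -> ((~p1 -> ~p2) -> ~~p2).
u ||-/- ((~p2 -> p1) -> ~(p2 \/ p1)) -> ((~p1 -> ~p2) -> ~~p2): at the accessible world v, v ||- (~p2 -> p1) -> ~(p2 \/ p1) but v ||-/- (~p1 -> ~p2) -> ~~p2.
v ||-/- (~p1 -> ~p2) -> ~~p2: already at v itself, v ||- ~p1 -> ~p2 but v ||-/- ~~p2.

No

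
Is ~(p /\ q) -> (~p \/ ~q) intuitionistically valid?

This is the constructively invalid direction of De Morgan's law for conjunction, which is not intuitionistically valid.
A Kripke countermodel: worlds s0, s1, s2; order generated by s0 <= s1, s0 <= s2; atoms true at each world — s0:{}; s1:{p}; s2:{q}.
s0 ||-/- ~(p /\ q) -> (~p \/ ~q): already at s0 itself, s0 ||- ~(p /\ q) but s0 ||-/- ~p \/ ~q.
s0 ||-/- ~p \/ ~q: neither disjunct is forced at s0.
s0 ||-/- ~p since s1 is accessible from s0 and s1 ||- p.
So the root s0 does not force the formula.

No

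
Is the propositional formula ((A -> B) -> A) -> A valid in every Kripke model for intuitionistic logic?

No

This is Peirce's law, which is not intuitionistically valid.
A Kripke countermodel: worlds 0, 1; order generated by 0 <= 1; atoms true at each world — 0:{}; 1:{A}.
0 ||-/- ((A -> B) -> A) -> A: already at 0 itself, 0 ||- (A -> B) -> A but 0 ||-/- A.
0 lacks atom A, so 0 ||-/- A.
So the root 0 does not force the formula.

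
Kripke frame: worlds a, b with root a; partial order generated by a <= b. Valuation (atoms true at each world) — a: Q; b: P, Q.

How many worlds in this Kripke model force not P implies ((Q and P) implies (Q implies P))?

2

a: forces it.
b: forces it.
Worlds forcing the formula: {a, b}.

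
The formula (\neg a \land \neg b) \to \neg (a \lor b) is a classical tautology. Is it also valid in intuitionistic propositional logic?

This is a constructively valid De Morgan direction (conjunction of negations to negated disjunction), which is intuitionistically derivable.
If both \neg a and \neg b hold at a world, no accessible world forces a or forces b, so none forces a \lor b.

Yes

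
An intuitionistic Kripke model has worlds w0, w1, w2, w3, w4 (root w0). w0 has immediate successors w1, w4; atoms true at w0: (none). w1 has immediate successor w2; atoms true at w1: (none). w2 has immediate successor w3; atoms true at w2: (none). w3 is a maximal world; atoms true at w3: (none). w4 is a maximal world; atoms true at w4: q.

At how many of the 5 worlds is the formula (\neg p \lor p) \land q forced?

1

w0: does not force it — w0 \nVdash (\neg p \lor p) \land q since w0 fails q.
w1: does not force it — w1 \nVdash (\neg p \lor p) \land q since w1 fails q.
w2: does not force it.
w3: does not force it.
w4: forces it.
Worlds forcing the formula: {w4}.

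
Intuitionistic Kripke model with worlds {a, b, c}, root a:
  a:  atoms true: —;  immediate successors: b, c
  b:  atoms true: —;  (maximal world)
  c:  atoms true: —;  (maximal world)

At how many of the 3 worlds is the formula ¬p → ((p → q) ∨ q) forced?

3

a: forces it.
b: forces it.
c: forces it.
Worlds forcing the formula: {a, b, c}.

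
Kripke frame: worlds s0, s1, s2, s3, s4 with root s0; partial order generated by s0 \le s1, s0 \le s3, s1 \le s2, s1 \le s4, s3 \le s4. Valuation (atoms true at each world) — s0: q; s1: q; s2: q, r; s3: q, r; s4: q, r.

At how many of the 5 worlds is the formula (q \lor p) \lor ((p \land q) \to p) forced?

5

s0: forces it.
s1: forces it.
s2: forces it.
s3: forces it.
s4: forces it.
Worlds forcing the formula: {s0, s1, s2, s3, s4}.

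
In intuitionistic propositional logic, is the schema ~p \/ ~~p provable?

No

This is the weak law of excluded middle, which is not intuitionistically valid.
A Kripke countermodel: worlds u0, u1, u2; order generated by u0 <= u1, u0 <= u2; atoms true at each world — u0:{}; u1:{p}; u2:{}.
u0 ||-/- ~p \/ ~~p: neither disjunct is forced at u0.
u0 ||-/- ~p since u1 is accessible from u0 and u1 ||- p.
So the root u0 does not force the formula.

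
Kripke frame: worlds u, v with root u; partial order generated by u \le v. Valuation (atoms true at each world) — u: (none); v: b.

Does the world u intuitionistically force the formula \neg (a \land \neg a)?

u \Vdash \neg (a \land \neg a): no world accessible from u forces a \land \neg a.

Yes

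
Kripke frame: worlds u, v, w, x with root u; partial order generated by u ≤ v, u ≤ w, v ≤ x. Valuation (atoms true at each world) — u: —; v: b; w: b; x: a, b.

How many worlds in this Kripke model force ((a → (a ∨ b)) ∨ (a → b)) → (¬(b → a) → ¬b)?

2

u: does not force it — u ⊮ ((a → (a ∨ b)) ∨ (a → b)) → (¬(b → a) → ¬b): already at u itself, u ⊩ (a → (a ∨ b)) ∨ (a → b) but u ⊮ ¬(b → a) → ¬b.
v: forces it.
w: does not force it — w ⊮ ((a → (a ∨ b)) ∨ (a → b)) → (¬(b → a) → ¬b): already at w itself, w ⊩ (a → (a ∨ b)) ∨ (a → b) but w ⊮ ¬(b → a) → ¬b.
x: forces it.
Worlds forcing the formula: {v, x}.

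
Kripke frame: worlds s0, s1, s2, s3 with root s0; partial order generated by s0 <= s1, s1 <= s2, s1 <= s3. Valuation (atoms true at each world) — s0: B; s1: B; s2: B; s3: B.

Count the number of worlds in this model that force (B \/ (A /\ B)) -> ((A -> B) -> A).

0

s0: does not force it — s0 ||-/- (B \/ (A /\ B)) -> ((A -> B) -> A): already at s0 itself, s0 ||- B \/ (A /\ B) but s0 ||-/- (A -> B) -> A.
s1: does not force it — s1 ||-/- (B \/ (A /\ B)) -> ((A -> B) -> A): already at s1 itself, s1 ||- B \/ (A /\ B) but s1 ||-/- (A -> B) -> A.
s2: does not force it.
s3: does not force it.
Worlds forcing the formula: { }.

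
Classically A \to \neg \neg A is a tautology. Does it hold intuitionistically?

This is double-negation introduction, which is intuitionistically derivable.
If a world forces A then every accessible world forces A (persistence), so none forces \neg A; hence \neg \neg A.

Yes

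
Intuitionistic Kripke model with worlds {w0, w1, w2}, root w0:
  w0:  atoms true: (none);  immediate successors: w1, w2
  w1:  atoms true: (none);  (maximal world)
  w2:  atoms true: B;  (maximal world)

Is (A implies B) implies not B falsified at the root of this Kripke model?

w0 does not force (A implies B) implies not B: already at w0 itself, w0 forces A implies B but w0 does not force not B.
w0 does not force not B since w2 is accessible from w0 and w2 forces B.
So the root w0 does not force (A implies B) implies not B; the model is a countermodel.

Yes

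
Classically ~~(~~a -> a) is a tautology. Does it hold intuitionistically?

This is the double negation of double-negation elimination, which is intuitionistically derivable.
By Glivenko's theorem the double negation of any classical propositional tautology is intuitionistically provable; ~~a -> a is classically a tautology.

Yes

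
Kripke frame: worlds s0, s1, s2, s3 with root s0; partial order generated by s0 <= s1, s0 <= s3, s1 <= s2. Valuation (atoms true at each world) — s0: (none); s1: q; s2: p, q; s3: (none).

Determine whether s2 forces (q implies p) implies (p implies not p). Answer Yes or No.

s2 does not force (q implies p) implies (p implies not p): already at s2 itself, s2 forces q implies p but s2 does not force p implies not p.
s2 does not force p implies not p: already at s2 itself, s2 forces p but s2 does not force not p.
s2 does not force not p since s2 is accessible from s2 and s2 forces p.

No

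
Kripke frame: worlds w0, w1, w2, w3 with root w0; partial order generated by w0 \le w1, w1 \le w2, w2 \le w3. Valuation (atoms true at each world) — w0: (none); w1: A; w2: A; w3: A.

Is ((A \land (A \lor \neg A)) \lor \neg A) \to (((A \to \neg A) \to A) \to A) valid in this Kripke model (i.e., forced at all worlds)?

w0 \Vdash ((A \land (A \lor \neg A)) \lor \neg A) \to (((A \to \neg A) \to A) \to A): every world accessible from w0 that forces (A \land (A \lor \neg A)) \lor \neg A (namely w1, w2, w3) also forces ((A \to \neg A) \to A) \to A.
Since the root w0 forces ((A \land (A \lor \neg A)) \lor \neg A) \to (((A \to \neg A) \to A) \to A) and forcing is persistent (monotone upward), every world forces it.

Yes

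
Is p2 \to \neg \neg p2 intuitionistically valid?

Yes

This is double-negation introduction, which is intuitionistically derivable.
If a world forces p2 then every accessible world forces p2 (persistence), so none forces \neg p2; hence \neg \neg p2.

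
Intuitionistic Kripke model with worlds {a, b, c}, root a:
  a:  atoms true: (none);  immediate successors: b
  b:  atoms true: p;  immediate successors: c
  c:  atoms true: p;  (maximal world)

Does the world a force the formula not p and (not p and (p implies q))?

a does not force not p and (not p and (p implies q)) since a fails not p.

No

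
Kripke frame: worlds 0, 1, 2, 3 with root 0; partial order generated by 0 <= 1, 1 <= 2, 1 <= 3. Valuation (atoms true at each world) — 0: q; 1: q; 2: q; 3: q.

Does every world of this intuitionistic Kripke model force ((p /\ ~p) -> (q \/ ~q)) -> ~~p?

No

Not every world: 0 ||-/- ((p /\ ~p) -> (q \/ ~q)) -> ~~p.
0 ||-/- ((p /\ ~p) -> (q \/ ~q)) -> ~~p: already at 0 itself, 0 ||- (p /\ ~p) -> (q \/ ~q) but 0 ||-/- ~~p.
0 ||-/- ~~p since 0 is accessible from 0 and 0 ||- ~p.
0 ||- ~p: no world accessible from 0 forces p.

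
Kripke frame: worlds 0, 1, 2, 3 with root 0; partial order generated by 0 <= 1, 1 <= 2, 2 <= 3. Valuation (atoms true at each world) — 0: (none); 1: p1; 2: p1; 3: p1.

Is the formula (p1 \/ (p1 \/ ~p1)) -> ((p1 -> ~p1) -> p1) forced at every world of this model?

0 ||- (p1 \/ (p1 \/ ~p1)) -> ((p1 -> ~p1) -> p1): every world accessible from 0 that forces p1 \/ (p1 \/ ~p1) (namely 1, 2, 3) also forces (p1 -> ~p1) -> p1.
Since the root 0 forces (p1 \/ (p1 \/ ~p1)) -> ((p1 -> ~p1) -> p1) and forcing is persistent (monotone upward), every world forces it.

Yes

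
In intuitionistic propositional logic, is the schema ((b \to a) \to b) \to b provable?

This is Peirce's law, which is not intuitionistically valid.
A Kripke countermodel: worlds s0, s1; order generated by s0 \le s1; atoms true at each world — s0:{}; s1:{b}.
s0 \nVdash ((b \to a) \to b) \to b: already at s0 itself, s0 \Vdash (b \to a) \to b but s0 \nVdash b.
s0 lacks atom b, so s0 \nVdash b.
So the root s0 does not force the formula.

No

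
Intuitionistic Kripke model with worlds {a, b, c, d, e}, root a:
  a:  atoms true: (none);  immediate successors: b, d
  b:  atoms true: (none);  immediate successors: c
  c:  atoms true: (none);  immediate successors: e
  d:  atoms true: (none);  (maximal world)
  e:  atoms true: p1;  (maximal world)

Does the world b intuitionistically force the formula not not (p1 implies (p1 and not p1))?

No

b does not force not not (p1 implies (p1 and not p1)) since b is accessible from b and b forces not (p1 implies (p1 and not p1)).
b forces not (p1 implies (p1 and not p1)): no world accessible from b forces p1 implies (p1 and not p1).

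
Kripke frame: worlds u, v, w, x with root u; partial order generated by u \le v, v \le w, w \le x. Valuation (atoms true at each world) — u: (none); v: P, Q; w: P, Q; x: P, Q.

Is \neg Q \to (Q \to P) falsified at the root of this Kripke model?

u \Vdash \neg Q \to (Q \to P) vacuously: no world accessible from u forces the antecedent \neg Q.
So the root u forces \neg Q \to (Q \to P); the model is not a countermodel.

No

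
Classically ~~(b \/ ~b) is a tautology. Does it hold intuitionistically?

Yes

This is the double negation of excluded middle, which is intuitionistically derivable.
Assuming ~(b \/ ~b): from b we'd get b \/ ~b, so ~b; but then b \/ ~b again — contradiction. Hence ~~(b \/ ~b).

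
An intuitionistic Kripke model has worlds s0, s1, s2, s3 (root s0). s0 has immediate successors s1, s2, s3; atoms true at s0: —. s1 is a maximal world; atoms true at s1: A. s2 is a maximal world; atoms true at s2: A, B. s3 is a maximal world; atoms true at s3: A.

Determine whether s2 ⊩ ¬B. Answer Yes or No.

s2 ⊮ ¬B since s2 is accessible from s2 and s2 ⊩ B.

No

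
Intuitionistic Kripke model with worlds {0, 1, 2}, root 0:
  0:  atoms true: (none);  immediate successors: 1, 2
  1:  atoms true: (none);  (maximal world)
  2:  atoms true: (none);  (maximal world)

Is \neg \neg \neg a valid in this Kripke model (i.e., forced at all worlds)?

Yes

0 \Vdash \neg \neg \neg a: no world accessible from 0 forces \neg \neg a.
Since the root 0 forces \neg \neg \neg a and forcing is persistent (monotone upward), every world forces it.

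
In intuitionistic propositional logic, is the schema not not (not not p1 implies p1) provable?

Yes

This is the double negation of double-negation elimination, which is intuitionistically derivable.
By Glivenko's theorem the double negation of any classical propositional tautology is intuitionistically provable; not not p1 implies p1 is classically a tautology.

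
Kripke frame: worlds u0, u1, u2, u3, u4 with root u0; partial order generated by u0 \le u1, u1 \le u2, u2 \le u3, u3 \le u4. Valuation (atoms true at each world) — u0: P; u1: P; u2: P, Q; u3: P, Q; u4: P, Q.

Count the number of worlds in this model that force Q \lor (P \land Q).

u0: does not force it — u0 \nVdash Q \lor (P \land Q): neither disjunct is forced at u0.
u1: does not force it — u1 \nVdash Q \lor (P \land Q): neither disjunct is forced at u1.
u2: forces it.
u3: forces it.
u4: forces it.
Worlds forcing the formula: {u2, u3, u4}.

3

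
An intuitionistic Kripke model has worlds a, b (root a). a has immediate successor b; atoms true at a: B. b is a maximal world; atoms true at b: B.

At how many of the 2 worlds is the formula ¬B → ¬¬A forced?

2

a: forces it.
b: forces it.
Worlds forcing the formula: {a, b}.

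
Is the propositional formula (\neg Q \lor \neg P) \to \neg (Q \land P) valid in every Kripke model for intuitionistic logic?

Yes

This is a constructively valid De Morgan direction (disjunction of negations to negated conjunction), which is intuitionistically derivable.
If \neg Q holds at a world then no accessible world forces Q, hence none forces Q \land P; likewise for \neg P.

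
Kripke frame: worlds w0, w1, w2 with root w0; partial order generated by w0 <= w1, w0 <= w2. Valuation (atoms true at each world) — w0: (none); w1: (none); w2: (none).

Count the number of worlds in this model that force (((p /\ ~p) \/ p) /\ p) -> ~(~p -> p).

w0: forces it.
w1: forces it.
w2: forces it.
Worlds forcing the formula: {w0, w1, w2}.

3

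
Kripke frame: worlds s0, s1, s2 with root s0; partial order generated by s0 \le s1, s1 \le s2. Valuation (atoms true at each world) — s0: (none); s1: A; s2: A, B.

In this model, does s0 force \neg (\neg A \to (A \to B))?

s0 \nVdash \neg (\neg A \to (A \to B)) since s0 is accessible from s0 and s0 \Vdash \neg A \to (A \to B).
s0 \Vdash \neg A \to (A \to B) vacuously: no world accessible from s0 forces the antecedent \neg A.

No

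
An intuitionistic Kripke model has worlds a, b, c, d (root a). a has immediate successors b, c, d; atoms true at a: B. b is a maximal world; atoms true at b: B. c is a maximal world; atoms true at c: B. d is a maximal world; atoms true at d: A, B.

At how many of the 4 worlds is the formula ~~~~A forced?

1

a: does not force it — a ||-/- ~~~~A since b is accessible from a and b ||- ~~~A.
b: does not force it — b ||-/- ~~~~A since b is accessible from b and b ||- ~~~A.
c: does not force it — c ||-/- ~~~~A since c is accessible from c and c ||- ~~~A.
d: forces it.
Worlds forcing the formula: {d}.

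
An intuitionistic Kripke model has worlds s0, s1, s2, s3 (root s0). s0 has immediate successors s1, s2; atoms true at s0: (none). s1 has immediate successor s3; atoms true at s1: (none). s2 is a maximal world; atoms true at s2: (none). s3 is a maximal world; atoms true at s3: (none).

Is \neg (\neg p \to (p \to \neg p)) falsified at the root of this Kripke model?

Yes

s0 \nVdash \neg (\neg p \to (p \to \neg p)) since s0 is accessible from s0 and s0 \Vdash \neg p \to (p \to \neg p).
s0 \Vdash \neg p \to (p \to \neg p): every world accessible from s0 that forces \neg p (namely s0, s1, s2, s3) also forces p \to \neg p.
So the root s0 does not force \neg (\neg p \to (p \to \neg p)); the model is a countermodel.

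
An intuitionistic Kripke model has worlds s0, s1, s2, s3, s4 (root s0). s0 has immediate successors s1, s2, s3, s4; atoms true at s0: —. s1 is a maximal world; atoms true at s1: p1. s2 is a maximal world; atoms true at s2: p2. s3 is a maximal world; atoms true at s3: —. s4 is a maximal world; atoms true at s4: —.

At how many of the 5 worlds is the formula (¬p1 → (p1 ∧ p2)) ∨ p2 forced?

2

s0: does not force it — s0 ⊮ (¬p1 → (p1 ∧ p2)) ∨ p2: neither disjunct is forced at s0.
s1: forces it.
s2: forces it.
s3: does not force it — s3 ⊮ (¬p1 → (p1 ∧ p2)) ∨ p2: neither disjunct is forced at s3.
s4: does not force it — s4 ⊮ (¬p1 → (p1 ∧ p2)) ∨ p2: neither disjunct is forced at s4.
Worlds forcing the formula: {s1, s2}.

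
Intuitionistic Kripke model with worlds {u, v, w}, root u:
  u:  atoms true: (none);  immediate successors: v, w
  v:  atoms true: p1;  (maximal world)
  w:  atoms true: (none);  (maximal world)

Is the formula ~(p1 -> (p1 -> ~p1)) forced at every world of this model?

Not every world: u ||-/- ~(p1 -> (p1 -> ~p1)).
u ||-/- ~(p1 -> (p1 -> ~p1)) since w is accessible from u and w ||- p1 -> (p1 -> ~p1).
w ||- p1 -> (p1 -> ~p1) vacuously: no world accessible from w forces the antecedent p1.

No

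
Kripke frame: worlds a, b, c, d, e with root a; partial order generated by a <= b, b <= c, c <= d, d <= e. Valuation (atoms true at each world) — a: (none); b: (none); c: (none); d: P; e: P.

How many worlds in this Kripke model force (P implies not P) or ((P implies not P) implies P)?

5

a: forces it.
b: forces it.
c: forces it.
d: forces it.
e: forces it.
Worlds forcing the formula: {a, b, c, d, e}.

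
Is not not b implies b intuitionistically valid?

No

This is double-negation elimination, which is not intuitionistically valid.
A Kripke countermodel: worlds w0, w1; order generated by w0 <= w1; atoms true at each world — w0:{}; w1:{b}.
w0 does not force not not b implies b: already at w0 itself, w0 forces not not b but w0 does not force b.
w0 lacks atom b, so w0 does not force b.
So the root w0 does not force the formula.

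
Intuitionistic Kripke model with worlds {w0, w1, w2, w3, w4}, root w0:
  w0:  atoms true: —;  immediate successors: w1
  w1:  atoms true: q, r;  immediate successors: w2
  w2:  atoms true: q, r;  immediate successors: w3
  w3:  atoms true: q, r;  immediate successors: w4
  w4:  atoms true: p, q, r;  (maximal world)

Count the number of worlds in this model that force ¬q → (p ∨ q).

5

w0: forces it.
w1: forces it.
w2: forces it.
w3: forces it.
w4: forces it.
Worlds forcing the formula: {w0, w1, w2, w3, w4}.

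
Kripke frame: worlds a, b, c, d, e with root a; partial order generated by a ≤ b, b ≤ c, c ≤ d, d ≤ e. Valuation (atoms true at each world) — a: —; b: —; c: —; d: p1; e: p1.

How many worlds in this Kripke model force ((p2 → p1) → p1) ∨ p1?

a: does not force it — a ⊮ ((p2 → p1) → p1) ∨ p1: neither disjunct is forced at a.
b: does not force it — b ⊮ ((p2 → p1) → p1) ∨ p1: neither disjunct is forced at b.
c: does not force it.
d: forces it.
e: forces it.
Worlds forcing the formula: {d, e}.

2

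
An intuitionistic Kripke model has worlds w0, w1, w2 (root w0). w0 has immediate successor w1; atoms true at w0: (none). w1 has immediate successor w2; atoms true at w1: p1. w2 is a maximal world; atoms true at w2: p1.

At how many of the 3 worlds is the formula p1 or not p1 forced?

w0: does not force it — w0 does not force p1 or not p1: neither disjunct is forced at w0.
w1: forces it.
w2: forces it.
Worlds forcing the formula: {w1, w2}.

2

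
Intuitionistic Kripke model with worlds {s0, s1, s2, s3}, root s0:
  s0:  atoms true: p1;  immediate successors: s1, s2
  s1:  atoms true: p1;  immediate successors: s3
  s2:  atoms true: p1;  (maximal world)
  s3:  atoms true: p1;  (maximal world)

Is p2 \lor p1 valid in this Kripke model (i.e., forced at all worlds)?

s0 \Vdash p2 \lor p1 via the disjunct p1.
Since the root s0 forces p2 \lor p1 and forcing is persistent (monotone upward), every world forces it.

Yes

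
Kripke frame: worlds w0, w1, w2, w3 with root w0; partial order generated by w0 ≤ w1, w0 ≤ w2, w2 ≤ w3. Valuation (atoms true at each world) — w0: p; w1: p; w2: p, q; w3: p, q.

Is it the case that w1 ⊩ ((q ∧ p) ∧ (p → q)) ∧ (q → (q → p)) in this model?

No

w1 ⊮ ((q ∧ p) ∧ (p → q)) ∧ (q → (q → p)) since w1 fails (q ∧ p) ∧ (p → q).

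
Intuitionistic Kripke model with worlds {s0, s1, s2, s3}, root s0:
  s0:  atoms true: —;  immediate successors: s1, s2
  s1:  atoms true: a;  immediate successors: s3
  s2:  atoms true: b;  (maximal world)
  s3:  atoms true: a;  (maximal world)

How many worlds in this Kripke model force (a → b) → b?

4

s0: forces it.
s1: forces it.
s2: forces it.
s3: forces it.
Worlds forcing the formula: {s0, s1, s2, s3}.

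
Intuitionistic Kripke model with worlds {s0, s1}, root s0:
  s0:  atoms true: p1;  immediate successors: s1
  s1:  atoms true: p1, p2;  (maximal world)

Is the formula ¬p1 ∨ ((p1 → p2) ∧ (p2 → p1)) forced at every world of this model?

Not every world: s0 ⊮ ¬p1 ∨ ((p1 → p2) ∧ (p2 → p1)).
s0 ⊮ ¬p1 ∨ ((p1 → p2) ∧ (p2 → p1)): neither disjunct is forced at s0.
s0 ⊮ ¬p1 since s0 is accessible from s0 and s0 ⊩ p1.

No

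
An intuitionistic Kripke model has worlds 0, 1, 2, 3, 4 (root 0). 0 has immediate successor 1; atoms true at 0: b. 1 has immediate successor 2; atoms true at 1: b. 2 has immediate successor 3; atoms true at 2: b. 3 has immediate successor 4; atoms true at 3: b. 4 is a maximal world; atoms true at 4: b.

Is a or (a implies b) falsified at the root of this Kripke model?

0 forces a or (a implies b) via the disjunct a implies b.
So the root 0 forces a or (a implies b); the model is not a countermodel.

No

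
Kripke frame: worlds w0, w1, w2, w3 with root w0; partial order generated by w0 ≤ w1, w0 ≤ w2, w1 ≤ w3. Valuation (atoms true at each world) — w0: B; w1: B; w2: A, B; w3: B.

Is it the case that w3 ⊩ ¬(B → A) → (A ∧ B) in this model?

No

w3 ⊮ ¬(B → A) → (A ∧ B): already at w3 itself, w3 ⊩ ¬(B → A) but w3 ⊮ A ∧ B.
w3 ⊮ A ∧ B since w3 fails A.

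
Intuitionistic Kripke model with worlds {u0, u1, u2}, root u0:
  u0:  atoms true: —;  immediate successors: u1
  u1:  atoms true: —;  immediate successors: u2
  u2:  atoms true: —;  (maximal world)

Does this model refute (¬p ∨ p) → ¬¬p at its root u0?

u0 ⊮ (¬p ∨ p) → ¬¬p: already at u0 itself, u0 ⊩ ¬p ∨ p but u0 ⊮ ¬¬p.
u0 ⊮ ¬¬p since u0 is accessible from u0 and u0 ⊩ ¬p.
u0 ⊩ ¬p: no world accessible from u0 forces p.
So the root u0 does not force (¬p ∨ p) → ¬¬p; the model is a countermodel.

Yes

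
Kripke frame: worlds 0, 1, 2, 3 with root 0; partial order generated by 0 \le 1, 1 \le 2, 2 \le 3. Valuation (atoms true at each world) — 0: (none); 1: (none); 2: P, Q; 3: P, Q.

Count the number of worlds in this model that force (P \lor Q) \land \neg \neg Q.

2

0: does not force it — 0 \nVdash (P \lor Q) \land \neg \neg Q since 0 fails P \lor Q.
1: does not force it — 1 \nVdash (P \lor Q) \land \neg \neg Q since 1 fails P \lor Q.
2: forces it.
3: forces it.
Worlds forcing the formula: {2, 3}.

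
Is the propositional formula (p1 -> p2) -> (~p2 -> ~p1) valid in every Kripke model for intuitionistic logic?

This is the forward direction of contraposition, which is intuitionistically derivable.
Assume p1 -> p2 and ~p2. If p1 held then p2 would follow, contradicting ~p2; so ~p1.

Yes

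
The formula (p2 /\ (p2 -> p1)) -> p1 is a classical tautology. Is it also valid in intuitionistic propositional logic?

Yes

This is modus ponens in implicational form, which is intuitionistically derivable.
If a world forces p2 and p2 -> p1, then applying the implication at that world (which is accessible from itself) gives p1.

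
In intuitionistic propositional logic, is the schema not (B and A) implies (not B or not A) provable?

This is the constructively invalid direction of De Morgan's law for conjunction, which is not intuitionistically valid.
A Kripke countermodel: worlds s0, s1, s2; order generated by s0 <= s1, s0 <= s2; atoms true at each world — s0:{}; s1:{B}; s2:{A}.
s0 does not force not (B and A) implies (not B or not A): already at s0 itself, s0 forces not (B and A) but s0 does not force not B or not A.
s0 does not force not B or not A: neither disjunct is forced at s0.
s0 does not force not B since s1 is accessible from s0 and s1 forces B.
So the root s0 does not force the formula.

No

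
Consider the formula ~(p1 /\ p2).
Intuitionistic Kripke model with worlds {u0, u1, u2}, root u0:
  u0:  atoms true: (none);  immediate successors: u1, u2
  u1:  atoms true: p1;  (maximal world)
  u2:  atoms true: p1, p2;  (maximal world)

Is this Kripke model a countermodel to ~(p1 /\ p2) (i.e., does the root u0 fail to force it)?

Yes

u0 ||-/- ~(p1 /\ p2) since u2 is accessible from u0 and u2 ||- p1 /\ p2.
u2 ||- p1 /\ p2 since u2 forces both conjuncts.
So the root u0 does not force ~(p1 /\ p2); the model is a countermodel.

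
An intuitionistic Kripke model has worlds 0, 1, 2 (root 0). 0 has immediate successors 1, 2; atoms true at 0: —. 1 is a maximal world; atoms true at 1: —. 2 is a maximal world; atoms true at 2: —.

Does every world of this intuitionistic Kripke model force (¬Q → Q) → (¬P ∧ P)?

Yes

0 ⊩ (¬Q → Q) → (¬P ∧ P) vacuously: no world accessible from 0 forces the antecedent ¬Q → Q.
Since the root 0 forces (¬Q → Q) → (¬P ∧ P) and forcing is persistent (monotone upward), every world forces it.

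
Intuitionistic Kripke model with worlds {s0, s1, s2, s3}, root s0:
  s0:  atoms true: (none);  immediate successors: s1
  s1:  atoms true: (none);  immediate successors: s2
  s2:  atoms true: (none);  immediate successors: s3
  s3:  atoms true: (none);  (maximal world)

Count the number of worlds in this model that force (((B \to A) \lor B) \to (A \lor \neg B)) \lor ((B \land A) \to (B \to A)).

s0: forces it.
s1: forces it.
s2: forces it.
s3: forces it.
Worlds forcing the formula: {s0, s1, s2, s3}.

4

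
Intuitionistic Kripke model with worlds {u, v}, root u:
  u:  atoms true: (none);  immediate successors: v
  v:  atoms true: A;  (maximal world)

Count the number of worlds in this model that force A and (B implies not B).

u: does not force it — u does not force A and (B implies not B) since u fails A.
v: forces it.
Worlds forcing the formula: {v}.

1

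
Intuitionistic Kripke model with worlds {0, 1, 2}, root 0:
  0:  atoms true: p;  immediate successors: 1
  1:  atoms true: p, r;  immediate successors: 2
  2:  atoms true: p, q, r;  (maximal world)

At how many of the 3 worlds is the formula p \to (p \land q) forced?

0: does not force it — 0 \nVdash p \to (p \land q): already at 0 itself, 0 \Vdash p but 0 \nVdash p \land q.
1: does not force it — 1 \nVdash p \to (p \land q): already at 1 itself, 1 \Vdash p but 1 \nVdash p \land q.
2: forces it.
Worlds forcing the formula: {2}.

1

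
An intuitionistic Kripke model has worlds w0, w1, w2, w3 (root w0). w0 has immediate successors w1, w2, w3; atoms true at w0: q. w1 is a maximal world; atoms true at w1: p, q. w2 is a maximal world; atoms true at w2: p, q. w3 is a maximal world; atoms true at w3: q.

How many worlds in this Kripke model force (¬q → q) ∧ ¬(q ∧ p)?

1

w0: does not force it — w0 ⊮ (¬q → q) ∧ ¬(q ∧ p) since w0 fails ¬(q ∧ p).
w1: does not force it — w1 ⊮ (¬q → q) ∧ ¬(q ∧ p) since w1 fails ¬(q ∧ p).
w2: does not force it — w2 ⊮ (¬q → q) ∧ ¬(q ∧ p) since w2 fails ¬(q ∧ p).
w3: forces it.
Worlds forcing the formula: {w3}.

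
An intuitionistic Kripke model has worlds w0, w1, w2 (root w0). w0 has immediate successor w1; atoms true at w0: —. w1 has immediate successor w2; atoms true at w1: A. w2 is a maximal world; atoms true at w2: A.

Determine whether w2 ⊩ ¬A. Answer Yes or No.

w2 ⊮ ¬A since w2 is accessible from w2 and w2 ⊩ A.

No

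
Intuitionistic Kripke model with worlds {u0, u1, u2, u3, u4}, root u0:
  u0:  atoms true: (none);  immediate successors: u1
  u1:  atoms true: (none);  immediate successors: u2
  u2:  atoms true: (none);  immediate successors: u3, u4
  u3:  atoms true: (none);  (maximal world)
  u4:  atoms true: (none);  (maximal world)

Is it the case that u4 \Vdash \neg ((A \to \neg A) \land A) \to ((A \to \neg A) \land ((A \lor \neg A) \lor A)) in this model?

u4 \Vdash \neg ((A \to \neg A) \land A) \to ((A \to \neg A) \land ((A \lor \neg A) \lor A)): every world accessible from u4 that forces \neg ((A \to \neg A) \land A) (namely u4) also forces (A \to \neg A) \land ((A \lor \neg A) \lor A).

Yes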